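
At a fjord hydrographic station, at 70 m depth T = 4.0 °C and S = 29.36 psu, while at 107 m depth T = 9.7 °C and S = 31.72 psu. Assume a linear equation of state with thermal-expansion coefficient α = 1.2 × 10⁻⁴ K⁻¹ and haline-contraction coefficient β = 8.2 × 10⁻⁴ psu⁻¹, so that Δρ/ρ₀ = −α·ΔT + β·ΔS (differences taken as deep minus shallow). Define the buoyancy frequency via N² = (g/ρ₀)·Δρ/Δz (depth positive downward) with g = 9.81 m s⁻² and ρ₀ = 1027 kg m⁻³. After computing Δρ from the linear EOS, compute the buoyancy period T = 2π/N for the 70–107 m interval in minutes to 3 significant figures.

ΔT = +5.7 K, ΔS = +2.36 psu (deep − shallow).
Δρ/ρ₀ = −αΔT + βΔS = -6.84 × 10⁻⁴ + 1.9352 × 10⁻³ = 1.2512 × 10⁻³, so Δρ ≈ 1.285 kg m⁻³.
N² = (g/ρ₀)·Δρ/Δz = g·(Δρ/ρ₀)/Δz = 9.81 × 1.2512 × 10⁻³ / 37 = 3.3174 × 10⁻⁴ s⁻².
N = √(3.3174 × 10⁻⁴) = 0.018214 rad s⁻¹ → T = 2π/N = 344.96 s = 5.7493 min ≈ 5.75 min.

5.75 min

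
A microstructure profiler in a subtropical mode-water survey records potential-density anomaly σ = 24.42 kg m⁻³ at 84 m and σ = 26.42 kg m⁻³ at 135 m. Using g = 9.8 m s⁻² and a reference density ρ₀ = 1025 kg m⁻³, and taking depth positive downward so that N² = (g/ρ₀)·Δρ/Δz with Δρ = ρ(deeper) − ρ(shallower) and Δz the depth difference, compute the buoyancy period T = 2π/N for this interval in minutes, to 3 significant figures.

5.41 min

Δρ = 1026.42 − 1024.42 = 2.00 kg m⁻³ over Δz = 135 − 84 = 51 m.
N² = (9.8/1025) × (2.00/51) = 3.7494 × 10⁻⁴ s⁻².
N = √(3.7494 × 10⁻⁴) = 0.019363 rad s⁻¹, so T = 2π/N = 324.49 s = 5.4082 min ≈ 5.41 min.
A positive N² confirms static stability across the interval.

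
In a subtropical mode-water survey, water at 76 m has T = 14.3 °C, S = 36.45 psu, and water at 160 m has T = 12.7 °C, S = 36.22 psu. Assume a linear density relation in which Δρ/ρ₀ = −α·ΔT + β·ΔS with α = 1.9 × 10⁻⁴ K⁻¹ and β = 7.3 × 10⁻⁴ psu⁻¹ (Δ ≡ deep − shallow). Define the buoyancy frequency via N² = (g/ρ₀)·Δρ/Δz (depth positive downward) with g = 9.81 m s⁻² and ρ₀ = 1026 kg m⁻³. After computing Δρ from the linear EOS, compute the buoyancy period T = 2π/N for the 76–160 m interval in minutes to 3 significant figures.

26.3 min

ΔT = -1.6 K, ΔS = -0.23 psu (deep − shallow).
Δρ/ρ₀ = −αΔT + βΔS = 3.04 × 10⁻⁴ − 1.679 × 10⁻⁴ = 1.361 × 10⁻⁴, so Δρ ≈ 0.1396 kg m⁻³.
N² = (g/ρ₀)·Δρ/Δz = g·(Δρ/ρ₀)/Δz = 9.81 × 1.361 × 10⁻⁴ / 84 = 1.5895 × 10⁻⁵ s⁻².
N = √(1.5895 × 10⁻⁵) = 3.9869 × 10⁻³ rad s⁻¹ → T = 2π/N = 1.5760 × 10³ s = 26.267 min ≈ 26.3 min.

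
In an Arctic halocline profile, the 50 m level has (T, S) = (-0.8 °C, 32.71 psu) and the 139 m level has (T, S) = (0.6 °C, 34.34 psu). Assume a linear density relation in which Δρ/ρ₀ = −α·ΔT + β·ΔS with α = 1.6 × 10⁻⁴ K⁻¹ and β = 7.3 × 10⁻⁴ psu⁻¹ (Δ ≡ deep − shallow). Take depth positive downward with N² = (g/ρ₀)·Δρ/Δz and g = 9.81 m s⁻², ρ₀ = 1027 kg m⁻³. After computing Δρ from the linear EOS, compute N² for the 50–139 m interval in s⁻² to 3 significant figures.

ΔT = +1.4 K, ΔS = +1.63 psu (deep − shallow).
Δρ/ρ₀ = −αΔT + βΔS = -2.24 × 10⁻⁴ + 1.1899 × 10⁻³ = 9.659 × 10⁻⁴, so Δρ ≈ 0.9920 kg m⁻³.
N² = (g/ρ₀)·Δρ/Δz = g·(Δρ/ρ₀)/Δz = 9.81 × 9.659 × 10⁻⁴ / 89 = 1.0647 × 10⁻⁴ s⁻² ≈ 1.06 × 10⁻⁴ s⁻².

1.06 × 10⁻⁴ s⁻²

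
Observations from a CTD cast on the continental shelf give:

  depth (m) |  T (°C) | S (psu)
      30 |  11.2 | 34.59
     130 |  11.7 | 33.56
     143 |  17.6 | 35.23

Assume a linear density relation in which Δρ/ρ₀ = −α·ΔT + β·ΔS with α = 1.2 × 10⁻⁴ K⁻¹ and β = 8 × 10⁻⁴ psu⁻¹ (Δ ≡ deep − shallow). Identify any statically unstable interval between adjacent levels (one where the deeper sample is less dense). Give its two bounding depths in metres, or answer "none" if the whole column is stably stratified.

30–130 m

Evaluate Δρ/ρ₀ = −αΔT + βΔS across each adjacent pair:
  30–130 m: −αΔT+βΔS = −(1.2 × 10⁻⁴)(+0.5)+(8 × 10⁻⁴)(-1.03) = -8.8 × 10⁻⁴ → UNSTABLE
  130–143 m: −αΔT+βΔS = −(1.2 × 10⁻⁴)(+5.9)+(8 × 10⁻⁴)(+1.67) = 6.3 × 10⁻⁴ → stable
The 30–130 m interval has Δρ < 0: lighter water underlies denser water.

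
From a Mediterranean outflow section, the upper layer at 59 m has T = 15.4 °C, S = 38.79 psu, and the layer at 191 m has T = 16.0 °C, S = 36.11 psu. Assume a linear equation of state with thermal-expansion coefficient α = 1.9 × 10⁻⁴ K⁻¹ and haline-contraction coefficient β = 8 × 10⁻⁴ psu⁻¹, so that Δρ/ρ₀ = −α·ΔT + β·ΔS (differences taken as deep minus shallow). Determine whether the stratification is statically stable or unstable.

unstable

ΔT = 16.0 − 15.4 = +0.6 K and ΔS = 36.11 − 38.79 = -2.68 psu (deep − shallow).
−αΔT = -1.14 × 10⁻⁴; βΔS = -2.144 × 10⁻³; sum Δρ/ρ₀ = -2.258 × 10⁻³.
Δρ/ρ₀ < 0, so Δρ < 0: deeper water is lighter → statically unstable; the column would overturn.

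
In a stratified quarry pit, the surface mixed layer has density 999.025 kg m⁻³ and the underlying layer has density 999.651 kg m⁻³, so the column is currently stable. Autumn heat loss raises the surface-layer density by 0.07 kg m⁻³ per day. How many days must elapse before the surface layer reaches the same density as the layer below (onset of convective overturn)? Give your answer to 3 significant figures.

8.94 days

Density deficit of the surface layer: 999.651 − 999.025 = 0.626 kg m⁻³.
Required change = 0.626 / 0.07 = 8.94 days.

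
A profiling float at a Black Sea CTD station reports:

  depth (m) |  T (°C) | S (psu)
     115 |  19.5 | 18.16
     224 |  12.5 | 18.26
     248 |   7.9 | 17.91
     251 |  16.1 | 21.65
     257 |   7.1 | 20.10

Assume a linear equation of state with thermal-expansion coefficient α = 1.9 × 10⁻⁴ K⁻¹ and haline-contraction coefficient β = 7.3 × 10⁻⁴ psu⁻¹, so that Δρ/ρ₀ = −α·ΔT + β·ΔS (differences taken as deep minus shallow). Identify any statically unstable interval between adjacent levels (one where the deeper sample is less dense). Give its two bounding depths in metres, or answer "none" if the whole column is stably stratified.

none

Evaluate Δρ/ρ₀ = −αΔT + βΔS across each adjacent pair:
  115–224 m: −αΔT+βΔS = −(1.9 × 10⁻⁴)(-7.0)+(7.3 × 10⁻⁴)(+0.10) = 1.4 × 10⁻³ → stable
  224–248 m: −αΔT+βΔS = −(1.9 × 10⁻⁴)(-4.6)+(7.3 × 10⁻⁴)(-0.35) = 6.2 × 10⁻⁴ → stable
  248–251 m: −αΔT+βΔS = −(1.9 × 10⁻⁴)(+8.2)+(7.3 × 10⁻⁴)(+3.74) = 1.2 × 10⁻³ → stable
  251–257 m: −αΔT+βΔS = −(1.9 × 10⁻⁴)(-9.0)+(7.3 × 10⁻⁴)(-1.55) = 5.8 × 10⁻⁴ → stable
Every interval has Δρ > 0: the column is stably stratified throughout.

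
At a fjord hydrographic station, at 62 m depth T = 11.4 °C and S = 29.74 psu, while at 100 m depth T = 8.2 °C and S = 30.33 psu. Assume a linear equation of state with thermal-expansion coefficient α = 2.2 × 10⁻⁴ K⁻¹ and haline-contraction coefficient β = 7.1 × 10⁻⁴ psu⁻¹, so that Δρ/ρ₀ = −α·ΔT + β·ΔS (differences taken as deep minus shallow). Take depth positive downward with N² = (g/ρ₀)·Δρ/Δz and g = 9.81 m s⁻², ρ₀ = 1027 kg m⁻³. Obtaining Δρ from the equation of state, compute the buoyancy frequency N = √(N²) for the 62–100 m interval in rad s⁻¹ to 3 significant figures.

ΔT = -3.2 K, ΔS = +0.59 psu (deep − shallow).
Δρ/ρ₀ = −αΔT + βΔS = 7.04 × 10⁻⁴ + 4.189 × 10⁻⁴ = 1.1229 × 10⁻³, so Δρ ≈ 1.153 kg m⁻³.
N² = (g/ρ₀)·Δρ/Δz = g·(Δρ/ρ₀)/Δz = 9.81 × 1.1229 × 10⁻³ / 38 = 2.8989 × 10⁻⁴ s⁻².
N = √(2.8989 × 10⁻⁴) = 0.017026 rad s⁻¹ ≈ 0.0170 rad s⁻¹.

0.0170 rad s⁻¹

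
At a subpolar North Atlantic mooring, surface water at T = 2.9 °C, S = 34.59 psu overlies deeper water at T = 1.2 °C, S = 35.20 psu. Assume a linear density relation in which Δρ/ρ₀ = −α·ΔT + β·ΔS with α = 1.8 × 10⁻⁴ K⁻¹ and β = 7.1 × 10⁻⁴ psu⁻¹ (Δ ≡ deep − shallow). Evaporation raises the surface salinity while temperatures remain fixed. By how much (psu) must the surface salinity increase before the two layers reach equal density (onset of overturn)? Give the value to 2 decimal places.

Neutral buoyancy requires −α(T_deep − T_surf) + β(S_deep − S_surf′) = 0.
S_surf′ = S_deep − (α/β)·ΔT = 35.20 − (1.8 × 10⁻⁴/7.1 × 10⁻⁴)·(-1.7) = 35.6310 psu.
Increase required: 35.6310 − 34.59 = 1.0410 psu.

1.04 psu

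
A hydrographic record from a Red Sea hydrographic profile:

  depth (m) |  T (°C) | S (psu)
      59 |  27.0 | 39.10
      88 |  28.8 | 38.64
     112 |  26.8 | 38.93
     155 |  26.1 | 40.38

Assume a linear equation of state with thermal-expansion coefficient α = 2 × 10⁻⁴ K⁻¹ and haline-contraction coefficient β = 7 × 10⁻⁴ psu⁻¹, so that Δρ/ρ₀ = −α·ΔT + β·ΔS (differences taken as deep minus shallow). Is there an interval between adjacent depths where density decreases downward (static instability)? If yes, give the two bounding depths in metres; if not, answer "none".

Evaluate Δρ/ρ₀ = −αΔT + βΔS across each adjacent pair:
  59–88 m: −αΔT+βΔS = −(2 × 10⁻⁴)(+1.8)+(7 × 10⁻⁴)(-0.46) = -6.8 × 10⁻⁴ → UNSTABLE
  88–112 m: −αΔT+βΔS = −(2 × 10⁻⁴)(-2.0)+(7 × 10⁻⁴)(+0.29) = 6.0 × 10⁻⁴ → stable
  112–155 m: −αΔT+βΔS = −(2 × 10⁻⁴)(-0.7)+(7 × 10⁻⁴)(+1.45) = 1.2 × 10⁻³ → stable
The 59–88 m interval has Δρ < 0: lighter water underlies denser water.

59–88 m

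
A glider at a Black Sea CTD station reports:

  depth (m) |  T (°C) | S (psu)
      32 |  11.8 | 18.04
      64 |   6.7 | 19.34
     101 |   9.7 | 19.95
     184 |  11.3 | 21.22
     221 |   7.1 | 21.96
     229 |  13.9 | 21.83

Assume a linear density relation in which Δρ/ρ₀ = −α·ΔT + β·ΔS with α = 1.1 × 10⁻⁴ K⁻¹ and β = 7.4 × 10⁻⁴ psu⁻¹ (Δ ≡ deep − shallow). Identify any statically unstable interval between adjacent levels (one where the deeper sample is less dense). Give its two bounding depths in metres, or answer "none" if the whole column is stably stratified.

221–229 m

Evaluate Δρ/ρ₀ = −αΔT + βΔS across each adjacent pair:
  32–64 m: −αΔT+βΔS = −(1.1 × 10⁻⁴)(-5.1)+(7.4 × 10⁻⁴)(+1.30) = 1.5 × 10⁻³ → stable
  64–101 m: −αΔT+βΔS = −(1.1 × 10⁻⁴)(+3.0)+(7.4 × 10⁻⁴)(+0.61) = 1.2 × 10⁻⁴ → stable
  101–184 m: −αΔT+βΔS = −(1.1 × 10⁻⁴)(+1.6)+(7.4 × 10⁻⁴)(+1.27) = 7.6 × 10⁻⁴ → stable
  184–221 m: −αΔT+βΔS = −(1.1 × 10⁻⁴)(-4.2)+(7.4 × 10⁻⁴)(+0.74) = 1.0 × 10⁻³ → stable
  221–229 m: −αΔT+βΔS = −(1.1 × 10⁻⁴)(+6.8)+(7.4 × 10⁻⁴)(-0.13) = -8.4 × 10⁻⁴ → UNSTABLE
The 221–229 m interval has Δρ < 0: lighter water underlies denser water.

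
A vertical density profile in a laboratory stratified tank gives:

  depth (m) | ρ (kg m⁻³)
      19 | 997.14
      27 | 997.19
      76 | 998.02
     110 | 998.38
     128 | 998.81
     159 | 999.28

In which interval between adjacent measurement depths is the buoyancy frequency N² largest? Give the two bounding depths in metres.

110–128 m

Compute the density gradient over each adjacent pair:
  19–27 m: Δρ/Δz = 0.05/8 = 6.3 × 10⁻³ kg m⁻⁴
  27–76 m: Δρ/Δz = 0.83/49 = 0.017 kg m⁻⁴
  76–110 m: Δρ/Δz = 0.36/34 = 0.011 kg m⁻⁴
  110–128 m: Δρ/Δz = 0.43/18 = 0.024 kg m⁻⁴
  128–159 m: Δρ/Δz = 0.47/31 = 0.015 kg m⁻⁴
The largest gradient is in the 110–128 m interval — the pycnocline.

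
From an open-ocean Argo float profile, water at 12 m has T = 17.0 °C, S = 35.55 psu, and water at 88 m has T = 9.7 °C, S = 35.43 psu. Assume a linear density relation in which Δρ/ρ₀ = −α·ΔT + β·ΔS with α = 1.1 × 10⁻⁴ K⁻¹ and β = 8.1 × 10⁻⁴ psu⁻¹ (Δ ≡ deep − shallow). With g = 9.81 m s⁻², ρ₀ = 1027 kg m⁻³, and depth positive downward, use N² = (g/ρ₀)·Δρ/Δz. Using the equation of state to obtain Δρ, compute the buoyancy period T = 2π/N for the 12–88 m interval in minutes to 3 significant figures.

ΔT = -7.3 K, ΔS = -0.12 psu (deep − shallow).
Δρ/ρ₀ = −αΔT + βΔS = 8.03 × 10⁻⁴ − 9.72 × 10⁻⁵ = 7.058 × 10⁻⁴, so Δρ ≈ 0.7249 kg m⁻³.
N² = (g/ρ₀)·Δρ/Δz = g·(Δρ/ρ₀)/Δz = 9.81 × 7.058 × 10⁻⁴ / 76 = 9.1104 × 10⁻⁵ s⁻².
N = √(9.1104 × 10⁻⁵) = 9.5448 × 10⁻³ rad s⁻¹ → T = 2π/N = 658.28 s = 10.971 min ≈ 11.0 min.

11.0 min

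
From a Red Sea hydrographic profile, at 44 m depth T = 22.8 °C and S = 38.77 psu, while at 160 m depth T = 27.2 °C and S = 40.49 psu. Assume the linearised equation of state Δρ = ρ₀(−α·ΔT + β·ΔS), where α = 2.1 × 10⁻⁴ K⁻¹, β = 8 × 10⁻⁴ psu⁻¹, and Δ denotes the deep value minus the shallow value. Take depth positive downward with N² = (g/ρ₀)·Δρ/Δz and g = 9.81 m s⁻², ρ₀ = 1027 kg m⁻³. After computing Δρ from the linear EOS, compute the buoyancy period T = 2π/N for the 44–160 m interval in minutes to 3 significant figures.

ΔT = +4.4 K, ΔS = +1.72 psu (deep − shallow).
Δρ/ρ₀ = −αΔT + βΔS = -9.24 × 10⁻⁴ + 1.376 × 10⁻³ = 4.52 × 10⁻⁴, so Δρ ≈ 0.4642 kg m⁻³.
N² = (g/ρ₀)·Δρ/Δz = g·(Δρ/ρ₀)/Δz = 9.81 × 4.52 × 10⁻⁴ / 116 = 3.8225 × 10⁻⁵ s⁻².
N = √(3.8225 × 10⁻⁵) = 6.1826 × 10⁻³ rad s⁻¹ → T = 2π/N = 1.0163 × 10³ s = 16.938 min ≈ 16.9 min.

16.9 min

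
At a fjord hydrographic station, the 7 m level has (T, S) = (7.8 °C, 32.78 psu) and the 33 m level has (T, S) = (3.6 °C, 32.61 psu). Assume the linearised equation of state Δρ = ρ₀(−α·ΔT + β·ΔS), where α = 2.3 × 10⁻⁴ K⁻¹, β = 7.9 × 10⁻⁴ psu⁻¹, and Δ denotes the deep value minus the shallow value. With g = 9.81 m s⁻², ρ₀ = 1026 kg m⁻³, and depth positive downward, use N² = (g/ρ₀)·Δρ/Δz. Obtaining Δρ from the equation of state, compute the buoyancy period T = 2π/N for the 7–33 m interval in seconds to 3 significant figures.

355 s

ΔT = -4.2 K, ΔS = -0.17 psu (deep − shallow).
Δρ/ρ₀ = −αΔT + βΔS = 9.66 × 10⁻⁴ − 1.343 × 10⁻⁴ = 8.317 × 10⁻⁴, so Δρ ≈ 0.8533 kg m⁻³.
N² = (g/ρ₀)·Δρ/Δz = g·(Δρ/ρ₀)/Δz = 9.81 × 8.317 × 10⁻⁴ / 26 = 3.1381 × 10⁻⁴ s⁻².
N = √(3.1381 × 10⁻⁴) = 0.017715 rad s⁻¹ → T = 2π/N = 354.68 s ≈ 355 s.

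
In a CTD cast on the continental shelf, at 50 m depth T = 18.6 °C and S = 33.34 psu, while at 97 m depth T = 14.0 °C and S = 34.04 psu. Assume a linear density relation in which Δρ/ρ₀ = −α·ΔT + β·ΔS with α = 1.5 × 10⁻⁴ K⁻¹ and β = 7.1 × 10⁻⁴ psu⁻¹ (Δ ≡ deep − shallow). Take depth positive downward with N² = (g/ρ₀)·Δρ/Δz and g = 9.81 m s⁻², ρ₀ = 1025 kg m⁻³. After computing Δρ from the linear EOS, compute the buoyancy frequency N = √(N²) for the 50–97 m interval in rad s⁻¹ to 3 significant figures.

0.0157 rad s⁻¹

ΔT = -4.6 K, ΔS = +0.70 psu (deep − shallow).
Δρ/ρ₀ = −αΔT + βΔS = 6.90 × 10⁻⁴ + 4.97 × 10⁻⁴ = 1.187 × 10⁻³, so Δρ ≈ 1.217 kg m⁻³.
N² = (g/ρ₀)·Δρ/Δz = g·(Δρ/ρ₀)/Δz = 9.81 × 1.187 × 10⁻³ / 47 = 2.4775 × 10⁻⁴ s⁻².
N = √(2.4775 × 10⁻⁴) = 0.015740 rad s⁻¹ ≈ 0.0157 rad s⁻¹.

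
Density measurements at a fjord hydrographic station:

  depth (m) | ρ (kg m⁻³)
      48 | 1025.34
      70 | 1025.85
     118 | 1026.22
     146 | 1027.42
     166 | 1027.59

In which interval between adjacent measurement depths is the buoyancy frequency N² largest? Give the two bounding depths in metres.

Compute the density gradient over each adjacent pair:
  48–70 m: Δρ/Δz = 0.51/22 = 0.023 kg m⁻⁴
  70–118 m: Δρ/Δz = 0.37/48 = 7.7 × 10⁻³ kg m⁻⁴
  118–146 m: Δρ/Δz = 1.20/28 = 0.043 kg m⁻⁴
  146–166 m: Δρ/Δz = 0.17/20 = 8.5 × 10⁻³ kg m⁻⁴
The largest gradient is in the 118–146 m interval — the pycnocline.

118–146 m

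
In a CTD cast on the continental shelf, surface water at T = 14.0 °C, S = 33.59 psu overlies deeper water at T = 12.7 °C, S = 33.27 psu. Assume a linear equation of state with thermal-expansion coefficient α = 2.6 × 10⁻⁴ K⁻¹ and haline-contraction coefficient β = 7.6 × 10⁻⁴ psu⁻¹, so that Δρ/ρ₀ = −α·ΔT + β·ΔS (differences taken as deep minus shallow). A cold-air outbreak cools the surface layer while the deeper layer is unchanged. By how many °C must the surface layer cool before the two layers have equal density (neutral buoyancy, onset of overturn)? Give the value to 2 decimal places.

0.36 °C

Neutral buoyancy requires Δρ = 0, i.e. −α(T_deep − T_surf′) + β(S_deep − S_surf) = 0.
T_surf′ = T_deep − (β/α)·ΔS = 12.7 − (7.6 × 10⁻⁴/2.6 × 10⁻⁴)·(-0.32) = 13.6354 °C.
Cooling required: 14.0 − (13.6354) = 0.3646 °C.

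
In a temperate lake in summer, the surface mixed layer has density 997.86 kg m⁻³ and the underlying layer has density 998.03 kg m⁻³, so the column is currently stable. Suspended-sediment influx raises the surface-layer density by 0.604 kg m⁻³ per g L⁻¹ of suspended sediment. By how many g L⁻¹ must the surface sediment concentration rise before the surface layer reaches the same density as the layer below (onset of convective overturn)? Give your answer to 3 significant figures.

Density deficit of the surface layer: 998.03 − 997.86 = 0.17 kg m⁻³.
Required change = 0.17 / 0.604 = 0.281 g L⁻¹.

0.281 g L⁻¹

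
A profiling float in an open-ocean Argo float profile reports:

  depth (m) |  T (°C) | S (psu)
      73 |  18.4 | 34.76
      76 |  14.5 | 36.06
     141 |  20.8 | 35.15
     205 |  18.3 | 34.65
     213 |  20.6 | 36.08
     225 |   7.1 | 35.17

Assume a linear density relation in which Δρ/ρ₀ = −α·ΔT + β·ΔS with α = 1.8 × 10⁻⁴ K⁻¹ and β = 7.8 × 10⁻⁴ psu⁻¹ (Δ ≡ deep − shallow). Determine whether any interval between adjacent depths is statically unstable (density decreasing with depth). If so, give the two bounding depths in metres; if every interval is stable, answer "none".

Evaluate Δρ/ρ₀ = −αΔT + βΔS across each adjacent pair:
  73–76 m: −αΔT+βΔS = −(1.8 × 10⁻⁴)(-3.9)+(7.8 × 10⁻⁴)(+1.30) = 1.7 × 10⁻³ → stable
  76–141 m: −αΔT+βΔS = −(1.8 × 10⁻⁴)(+6.3)+(7.8 × 10⁻⁴)(-0.91) = -1.8 × 10⁻³ → UNSTABLE
  141–205 m: −αΔT+βΔS = −(1.8 × 10⁻⁴)(-2.5)+(7.8 × 10⁻⁴)(-0.50) = 6.0 × 10⁻⁵ → stable
  205–213 m: −αΔT+βΔS = −(1.8 × 10⁻⁴)(+2.3)+(7.8 × 10⁻⁴)(+1.43) = 7.0 × 10⁻⁴ → stable
  213–225 m: −αΔT+βΔS = −(1.8 × 10⁻⁴)(-13.5)+(7.8 × 10⁻⁴)(-0.91) = 1.7 × 10⁻³ → stable
The 76–141 m interval has Δρ < 0: lighter water underlies denser water.

76–141 m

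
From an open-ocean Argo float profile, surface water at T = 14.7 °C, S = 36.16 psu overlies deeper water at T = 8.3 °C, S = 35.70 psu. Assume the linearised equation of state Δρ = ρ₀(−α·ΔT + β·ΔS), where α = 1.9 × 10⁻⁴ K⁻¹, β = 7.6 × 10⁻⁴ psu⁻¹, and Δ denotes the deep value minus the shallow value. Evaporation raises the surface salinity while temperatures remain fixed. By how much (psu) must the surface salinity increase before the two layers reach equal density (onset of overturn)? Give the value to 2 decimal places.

Neutral buoyancy requires −α(T_deep − T_surf) + β(S_deep − S_surf′) = 0.
S_surf′ = S_deep − (α/β)·ΔT = 35.70 − (1.9 × 10⁻⁴/7.6 × 10⁻⁴)·(-6.4) = 37.3000 psu.
Increase required: 37.3000 − 36.16 = 1.1400 psu.

1.14 psu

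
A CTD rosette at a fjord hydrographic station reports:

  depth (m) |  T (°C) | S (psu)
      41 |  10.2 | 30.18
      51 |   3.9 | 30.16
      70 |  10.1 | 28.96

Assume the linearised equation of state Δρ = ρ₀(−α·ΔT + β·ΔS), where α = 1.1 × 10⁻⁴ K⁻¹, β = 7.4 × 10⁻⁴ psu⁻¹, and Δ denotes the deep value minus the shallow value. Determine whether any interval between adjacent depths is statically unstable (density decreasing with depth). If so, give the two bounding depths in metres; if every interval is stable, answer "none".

Evaluate Δρ/ρ₀ = −αΔT + βΔS across each adjacent pair:
  41–51 m: −αΔT+βΔS = −(1.1 × 10⁻⁴)(-6.3)+(7.4 × 10⁻⁴)(-0.02) = 6.8 × 10⁻⁴ → stable
  51–70 m: −αΔT+βΔS = −(1.1 × 10⁻⁴)(+6.2)+(7.4 × 10⁻⁴)(-1.20) = -1.6 × 10⁻³ → UNSTABLE
The 51–70 m interval has Δρ < 0: lighter water underlies denser water.

51–70 m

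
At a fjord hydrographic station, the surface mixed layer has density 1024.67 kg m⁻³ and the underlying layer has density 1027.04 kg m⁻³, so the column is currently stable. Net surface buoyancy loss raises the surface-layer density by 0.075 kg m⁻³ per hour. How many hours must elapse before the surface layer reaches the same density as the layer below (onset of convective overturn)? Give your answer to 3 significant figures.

Density deficit of the surface layer: 1027.04 − 1024.67 = 2.37 kg m⁻³.
Required change = 2.37 / 0.075 = 31.6 hours.

31.6 hours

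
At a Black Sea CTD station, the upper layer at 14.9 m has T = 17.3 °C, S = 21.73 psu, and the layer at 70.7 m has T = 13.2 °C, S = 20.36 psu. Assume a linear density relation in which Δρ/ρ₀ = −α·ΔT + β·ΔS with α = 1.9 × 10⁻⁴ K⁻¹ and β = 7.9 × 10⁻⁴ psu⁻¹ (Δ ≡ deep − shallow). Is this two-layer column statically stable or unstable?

unstable

ΔT = 13.2 − 17.3 = -4.1 K and ΔS = 20.36 − 21.73 = -1.37 psu (deep − shallow).
−αΔT = 7.79 × 10⁻⁴; βΔS = -1.0823 × 10⁻³; sum Δρ/ρ₀ = -3.033 × 10⁻⁴.
Δρ/ρ₀ < 0, so Δρ < 0: deeper water is lighter → statically unstable; the column would overturn.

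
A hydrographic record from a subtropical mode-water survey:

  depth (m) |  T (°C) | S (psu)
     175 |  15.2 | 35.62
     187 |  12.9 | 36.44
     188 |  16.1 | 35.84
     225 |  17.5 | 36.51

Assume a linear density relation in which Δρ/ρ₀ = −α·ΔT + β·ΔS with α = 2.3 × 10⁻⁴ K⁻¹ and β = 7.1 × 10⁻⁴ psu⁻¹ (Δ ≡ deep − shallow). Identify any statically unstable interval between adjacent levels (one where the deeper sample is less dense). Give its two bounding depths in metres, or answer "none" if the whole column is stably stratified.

187–188 m

Evaluate Δρ/ρ₀ = −αΔT + βΔS across each adjacent pair:
  175–187 m: −αΔT+βΔS = −(2.3 × 10⁻⁴)(-2.3)+(7.1 × 10⁻⁴)(+0.82) = 1.1 × 10⁻³ → stable
  187–188 m: −αΔT+βΔS = −(2.3 × 10⁻⁴)(+3.2)+(7.1 × 10⁻⁴)(-0.60) = -1.2 × 10⁻³ → UNSTABLE
  188–225 m: −αΔT+βΔS = −(2.3 × 10⁻⁴)(+1.4)+(7.1 × 10⁻⁴)(+0.67) = 1.5 × 10⁻⁴ → stable
The 187–188 m interval has Δρ < 0: lighter water underlies denser water.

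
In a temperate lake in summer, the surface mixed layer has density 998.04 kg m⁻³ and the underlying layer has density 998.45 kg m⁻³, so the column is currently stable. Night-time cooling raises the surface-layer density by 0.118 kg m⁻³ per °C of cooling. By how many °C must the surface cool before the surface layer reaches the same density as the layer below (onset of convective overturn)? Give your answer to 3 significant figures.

Density deficit of the surface layer: 998.45 − 998.04 = 0.41 kg m⁻³.
Required change = 0.41 / 0.118 = 3.47 °C.

3.47 °C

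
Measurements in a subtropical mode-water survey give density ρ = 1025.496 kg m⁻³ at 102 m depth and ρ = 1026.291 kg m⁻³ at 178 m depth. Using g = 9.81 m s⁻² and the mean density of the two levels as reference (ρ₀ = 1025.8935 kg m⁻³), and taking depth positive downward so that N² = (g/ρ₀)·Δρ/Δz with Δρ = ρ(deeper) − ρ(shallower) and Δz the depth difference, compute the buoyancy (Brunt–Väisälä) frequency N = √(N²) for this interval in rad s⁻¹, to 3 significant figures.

0.0100 rad s⁻¹

Δρ = 1026.291 − 1025.496 = 0.795 kg m⁻³ over Δz = 178 − 102 = 76 m.
N² = (9.81/1025.8935) × (0.795/76) = 1.0003 × 10⁻⁴ s⁻².
N = √(1.0003 × 10⁻⁴) = 0.010001 rad s⁻¹ ≈ 0.0100 rad s⁻¹.
N² > 0, so the interval is statically stable.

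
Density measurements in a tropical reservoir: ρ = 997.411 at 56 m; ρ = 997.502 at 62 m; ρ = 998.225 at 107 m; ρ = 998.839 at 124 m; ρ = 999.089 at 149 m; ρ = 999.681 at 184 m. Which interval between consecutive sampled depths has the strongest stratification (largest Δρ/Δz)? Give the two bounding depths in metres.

107–124 m

Compute the density gradient over each adjacent pair:
  56–62 m: Δρ/Δz = 0.091/6 = 0.015 kg m⁻⁴
  62–107 m: Δρ/Δz = 0.723/45 = 0.016 kg m⁻⁴
  107–124 m: Δρ/Δz = 0.614/17 = 0.036 kg m⁻⁴
  124–149 m: Δρ/Δz = 0.250/25 = 0.010 kg m⁻⁴
  149–184 m: Δρ/Δz = 0.592/35 = 0.017 kg m⁻⁴
The largest gradient is in the 107–124 m interval — the pycnocline.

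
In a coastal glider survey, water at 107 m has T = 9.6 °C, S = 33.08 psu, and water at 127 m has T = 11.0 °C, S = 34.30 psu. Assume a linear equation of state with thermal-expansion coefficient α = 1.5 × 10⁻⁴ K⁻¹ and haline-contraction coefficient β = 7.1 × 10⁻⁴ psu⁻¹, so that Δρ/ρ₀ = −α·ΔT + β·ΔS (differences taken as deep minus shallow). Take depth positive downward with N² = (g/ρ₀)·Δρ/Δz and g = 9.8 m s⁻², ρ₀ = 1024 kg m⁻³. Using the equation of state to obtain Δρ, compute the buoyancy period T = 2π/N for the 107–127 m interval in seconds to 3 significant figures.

350 s

ΔT = +1.4 K, ΔS = +1.22 psu (deep − shallow).
Δρ/ρ₀ = −αΔT + βΔS = -2.10 × 10⁻⁴ + 8.662 × 10⁻⁴ = 6.562 × 10⁻⁴, so Δρ ≈ 0.6719 kg m⁻³.
N² = (g/ρ₀)·Δρ/Δz = g·(Δρ/ρ₀)/Δz = 9.8 × 6.562 × 10⁻⁴ / 20 = 3.2154 × 10⁻⁴ s⁻².
N = √(3.2154 × 10⁻⁴) = 0.017932 rad s⁻¹ → T = 2π/N = 350.39 s ≈ 350 s.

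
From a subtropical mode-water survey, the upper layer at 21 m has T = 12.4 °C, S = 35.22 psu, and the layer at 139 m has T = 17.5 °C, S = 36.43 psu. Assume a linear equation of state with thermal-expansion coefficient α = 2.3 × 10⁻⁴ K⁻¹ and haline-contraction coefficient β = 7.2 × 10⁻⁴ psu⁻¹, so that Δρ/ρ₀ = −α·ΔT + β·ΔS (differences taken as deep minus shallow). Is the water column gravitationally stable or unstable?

ΔT = 17.5 − 12.4 = +5.1 K and ΔS = 36.43 − 35.22 = +1.21 psu (deep − shallow).
−αΔT = -1.173 × 10⁻³; βΔS = 8.712 × 10⁻⁴; sum Δρ/ρ₀ = -3.018 × 10⁻⁴.
Δρ/ρ₀ < 0, so Δρ < 0: deeper water is lighter → statically unstable; the column would overturn.

unstable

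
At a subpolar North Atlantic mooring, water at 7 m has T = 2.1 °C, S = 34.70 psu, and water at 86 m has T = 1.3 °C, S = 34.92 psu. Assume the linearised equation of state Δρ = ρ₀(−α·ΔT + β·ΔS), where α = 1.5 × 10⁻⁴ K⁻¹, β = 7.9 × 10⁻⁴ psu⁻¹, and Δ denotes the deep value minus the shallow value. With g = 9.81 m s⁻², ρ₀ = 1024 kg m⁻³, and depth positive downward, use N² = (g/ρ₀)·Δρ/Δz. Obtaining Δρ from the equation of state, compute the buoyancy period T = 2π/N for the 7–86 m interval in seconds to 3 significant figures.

1.04 × 10³ s

ΔT = -0.8 K, ΔS = +0.22 psu (deep − shallow).
Δρ/ρ₀ = −αΔT + βΔS = 1.20 × 10⁻⁴ + 1.738 × 10⁻⁴ = 2.938 × 10⁻⁴, so Δρ ≈ 0.3009 kg m⁻³.
N² = (g/ρ₀)·Δρ/Δz = g·(Δρ/ρ₀)/Δz = 9.81 × 2.938 × 10⁻⁴ / 79 = 3.6483 × 10⁻⁵ s⁻².
N = √(3.6483 × 10⁻⁵) = 6.0401 × 10⁻³ rad s⁻¹ → T = 2π/N = 1.0402 × 10³ s ≈ 1.04 × 10³ s.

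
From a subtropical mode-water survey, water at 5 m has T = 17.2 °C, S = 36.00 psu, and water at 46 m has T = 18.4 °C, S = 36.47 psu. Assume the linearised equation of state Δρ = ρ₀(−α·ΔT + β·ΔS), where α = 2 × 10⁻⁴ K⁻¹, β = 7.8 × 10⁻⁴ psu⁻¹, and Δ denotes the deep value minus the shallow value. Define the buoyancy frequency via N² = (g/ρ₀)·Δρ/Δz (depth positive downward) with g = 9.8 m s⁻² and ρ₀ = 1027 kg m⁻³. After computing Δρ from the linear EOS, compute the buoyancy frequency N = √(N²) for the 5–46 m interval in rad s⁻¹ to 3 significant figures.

ΔT = +1.2 K, ΔS = +0.47 psu (deep − shallow).
Δρ/ρ₀ = −αΔT + βΔS = -2.40 × 10⁻⁴ + 3.666 × 10⁻⁴ = 1.266 × 10⁻⁴, so Δρ ≈ 0.1300 kg m⁻³.
N² = (g/ρ₀)·Δρ/Δz = g·(Δρ/ρ₀)/Δz = 9.8 × 1.266 × 10⁻⁴ / 41 = 3.0260 × 10⁻⁵ s⁻².
N = √(3.0260 × 10⁻⁵) = 5.5009 × 10⁻³ rad s⁻¹ ≈ 5.50 × 10⁻³ rad s⁻¹.

5.50 × 10⁻³ rad s⁻¹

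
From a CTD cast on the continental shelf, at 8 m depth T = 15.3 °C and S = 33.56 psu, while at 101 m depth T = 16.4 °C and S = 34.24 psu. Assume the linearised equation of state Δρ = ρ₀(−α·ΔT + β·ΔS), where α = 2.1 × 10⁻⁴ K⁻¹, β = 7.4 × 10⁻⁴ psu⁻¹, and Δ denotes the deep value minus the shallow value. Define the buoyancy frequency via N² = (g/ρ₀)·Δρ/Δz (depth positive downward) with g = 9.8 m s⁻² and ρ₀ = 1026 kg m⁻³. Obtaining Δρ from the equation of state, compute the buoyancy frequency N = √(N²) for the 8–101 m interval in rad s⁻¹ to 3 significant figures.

5.36 × 10⁻³ rad s⁻¹

ΔT = +1.1 K, ΔS = +0.68 psu (deep − shallow).
Δρ/ρ₀ = −αΔT + βΔS = -2.31 × 10⁻⁴ + 5.032 × 10⁻⁴ = 2.722 × 10⁻⁴, so Δρ ≈ 0.2793 kg m⁻³.
N² = (g/ρ₀)·Δρ/Δz = g·(Δρ/ρ₀)/Δz = 9.8 × 2.722 × 10⁻⁴ / 93 = 2.8683 × 10⁻⁵ s⁻².
N = √(2.8683 × 10⁻⁵) = 5.3557 × 10⁻³ rad s⁻¹ ≈ 5.36 × 10⁻³ rad s⁻¹.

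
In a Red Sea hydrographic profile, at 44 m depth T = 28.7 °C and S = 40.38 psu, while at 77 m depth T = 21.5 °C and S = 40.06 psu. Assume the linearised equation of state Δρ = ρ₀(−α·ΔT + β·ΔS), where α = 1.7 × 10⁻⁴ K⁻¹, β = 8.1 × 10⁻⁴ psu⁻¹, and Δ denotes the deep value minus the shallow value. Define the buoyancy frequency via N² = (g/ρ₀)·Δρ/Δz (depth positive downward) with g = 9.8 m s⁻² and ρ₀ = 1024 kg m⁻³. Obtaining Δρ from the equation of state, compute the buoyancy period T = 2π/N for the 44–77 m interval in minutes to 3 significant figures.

ΔT = -7.2 K, ΔS = -0.32 psu (deep − shallow).
Δρ/ρ₀ = −αΔT + βΔS = 1.224 × 10⁻³ − 2.592 × 10⁻⁴ = 9.648 × 10⁻⁴, so Δρ ≈ 0.9880 kg m⁻³.
N² = (g/ρ₀)·Δρ/Δz = g·(Δρ/ρ₀)/Δz = 9.8 × 9.648 × 10⁻⁴ / 33 = 2.8652 × 10⁻⁴ s⁻².
N = √(2.8652 × 10⁻⁴) = 0.016927 rad s⁻¹ → T = 2π/N = 371.19 s = 6.1865 min ≈ 6.19 min.

6.19 min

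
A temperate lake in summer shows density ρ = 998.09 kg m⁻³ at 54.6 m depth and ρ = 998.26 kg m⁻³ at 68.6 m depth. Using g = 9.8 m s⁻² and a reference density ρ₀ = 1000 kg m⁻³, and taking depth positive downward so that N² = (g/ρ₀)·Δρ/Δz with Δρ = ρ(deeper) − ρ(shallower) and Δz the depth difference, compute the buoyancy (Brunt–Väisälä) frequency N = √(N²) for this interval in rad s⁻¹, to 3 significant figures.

Δρ = 998.26 − 998.09 = 0.17 kg m⁻³ over Δz = 68.6 − 54.6 = 14 m.
N² = (9.8/1000) × (0.17/14) = 1.1900 × 10⁻⁴ s⁻².
N = √(1.1900 × 10⁻⁴) = 0.010909 rad s⁻¹ ≈ 0.0109 rad s⁻¹.
A positive N² confirms static stability across the interval.

0.0109 rad s⁻¹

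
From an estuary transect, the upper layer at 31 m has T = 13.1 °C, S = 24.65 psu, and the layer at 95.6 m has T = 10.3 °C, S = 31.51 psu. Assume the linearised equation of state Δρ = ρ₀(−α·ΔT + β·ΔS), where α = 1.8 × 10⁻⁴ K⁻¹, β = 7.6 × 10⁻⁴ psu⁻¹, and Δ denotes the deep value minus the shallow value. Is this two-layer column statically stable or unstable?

stable

ΔT = 10.3 − 13.1 = -2.8 K and ΔS = 31.51 − 24.65 = +6.86 psu (deep − shallow).
−αΔT = 5.04 × 10⁻⁴; βΔS = 5.2136 × 10⁻³; sum Δρ/ρ₀ = 5.7176 × 10⁻³.
Δρ/ρ₀ > 0, so Δρ > 0: deeper water is denser → statically stable.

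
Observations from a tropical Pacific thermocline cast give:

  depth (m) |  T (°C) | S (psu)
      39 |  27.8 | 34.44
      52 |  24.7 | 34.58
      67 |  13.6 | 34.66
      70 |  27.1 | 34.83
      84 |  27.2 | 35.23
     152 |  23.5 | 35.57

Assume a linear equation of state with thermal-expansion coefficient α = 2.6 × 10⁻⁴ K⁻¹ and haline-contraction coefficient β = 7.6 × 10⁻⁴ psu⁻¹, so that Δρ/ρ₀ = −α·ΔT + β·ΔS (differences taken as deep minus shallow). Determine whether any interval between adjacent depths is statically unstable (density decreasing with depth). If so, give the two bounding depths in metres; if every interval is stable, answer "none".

67–70 m

Evaluate Δρ/ρ₀ = −αΔT + βΔS across each adjacent pair:
  39–52 m: −αΔT+βΔS = −(2.6 × 10⁻⁴)(-3.1)+(7.6 × 10⁻⁴)(+0.14) = 9.1 × 10⁻⁴ → stable
  52–67 m: −αΔT+βΔS = −(2.6 × 10⁻⁴)(-11.1)+(7.6 × 10⁻⁴)(+0.08) = 2.9 × 10⁻³ → stable
  67–70 m: −αΔT+βΔS = −(2.6 × 10⁻⁴)(+13.5)+(7.6 × 10⁻⁴)(+0.17) = -3.4 × 10⁻³ → UNSTABLE
  70–84 m: −αΔT+βΔS = −(2.6 × 10⁻⁴)(+0.1)+(7.6 × 10⁻⁴)(+0.40) = 2.8 × 10⁻⁴ → stable
  84–152 m: −αΔT+βΔS = −(2.6 × 10⁻⁴)(-3.7)+(7.6 × 10⁻⁴)(+0.34) = 1.2 × 10⁻³ → stable
The 67–70 m interval has Δρ < 0: lighter water underlies denser water.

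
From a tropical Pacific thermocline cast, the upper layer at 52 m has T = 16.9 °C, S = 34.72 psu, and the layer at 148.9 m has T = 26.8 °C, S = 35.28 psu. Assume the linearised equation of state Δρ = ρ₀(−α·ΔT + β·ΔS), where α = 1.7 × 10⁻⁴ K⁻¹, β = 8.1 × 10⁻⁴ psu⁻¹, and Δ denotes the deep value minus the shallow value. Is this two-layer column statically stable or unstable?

ΔT = 26.8 − 16.9 = +9.9 K and ΔS = 35.28 − 34.72 = +0.56 psu (deep − shallow).
−αΔT = -1.683 × 10⁻³; βΔS = 4.536 × 10⁻⁴; sum Δρ/ρ₀ = -1.2294 × 10⁻³.
Δρ/ρ₀ < 0, so Δρ < 0: deeper water is lighter → statically unstable; the column would overturn.

unstable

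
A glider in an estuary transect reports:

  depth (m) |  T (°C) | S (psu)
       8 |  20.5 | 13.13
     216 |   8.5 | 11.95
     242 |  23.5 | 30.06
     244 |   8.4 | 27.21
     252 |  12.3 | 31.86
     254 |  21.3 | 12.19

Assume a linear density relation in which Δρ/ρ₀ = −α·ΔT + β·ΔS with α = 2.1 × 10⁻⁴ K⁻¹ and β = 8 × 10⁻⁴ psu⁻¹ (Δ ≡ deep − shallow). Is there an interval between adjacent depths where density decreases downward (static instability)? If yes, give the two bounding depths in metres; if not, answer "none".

Evaluate Δρ/ρ₀ = −αΔT + βΔS across each adjacent pair:
  8–216 m: −αΔT+βΔS = −(2.1 × 10⁻⁴)(-12.0)+(8 × 10⁻⁴)(-1.18) = 1.6 × 10⁻³ → stable
  216–242 m: −αΔT+βΔS = −(2.1 × 10⁻⁴)(+15.0)+(8 × 10⁻⁴)(+18.11) = 0.011 → stable
  242–244 m: −αΔT+βΔS = −(2.1 × 10⁻⁴)(-15.1)+(8 × 10⁻⁴)(-2.85) = 8.9 × 10⁻⁴ → stable
  244–252 m: −αΔT+βΔS = −(2.1 × 10⁻⁴)(+3.9)+(8 × 10⁻⁴)(+4.65) = 2.9 × 10⁻³ → stable
  252–254 m: −αΔT+βΔS = −(2.1 × 10⁻⁴)(+9.0)+(8 × 10⁻⁴)(-19.67) = -0.018 → UNSTABLE
The 252–254 m interval has Δρ < 0: lighter water underlies denser water.

252–254 m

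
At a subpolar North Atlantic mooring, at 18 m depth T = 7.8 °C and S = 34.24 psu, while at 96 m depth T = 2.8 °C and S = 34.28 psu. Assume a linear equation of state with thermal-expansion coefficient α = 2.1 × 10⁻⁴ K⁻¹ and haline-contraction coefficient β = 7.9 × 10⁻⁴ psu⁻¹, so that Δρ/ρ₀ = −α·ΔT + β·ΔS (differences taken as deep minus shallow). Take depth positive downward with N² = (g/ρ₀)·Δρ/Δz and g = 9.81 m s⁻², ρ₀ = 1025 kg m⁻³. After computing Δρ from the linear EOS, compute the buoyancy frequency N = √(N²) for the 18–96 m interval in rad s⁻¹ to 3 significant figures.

0.0117 rad s⁻¹

ΔT = -5.0 K, ΔS = +0.04 psu (deep − shallow).
Δρ/ρ₀ = −αΔT + βΔS = 1.05 × 10⁻³ + 3.16 × 10⁻⁵ = 1.0816 × 10⁻³, so Δρ ≈ 1.109 kg m⁻³.
N² = (g/ρ₀)·Δρ/Δz = g·(Δρ/ρ₀)/Δz = 9.81 × 1.0816 × 10⁻³ / 78 = 1.3603 × 10⁻⁴ s⁻².
N = √(1.3603 × 10⁻⁴) = 0.011663 rad s⁻¹ ≈ 0.0117 rad s⁻¹.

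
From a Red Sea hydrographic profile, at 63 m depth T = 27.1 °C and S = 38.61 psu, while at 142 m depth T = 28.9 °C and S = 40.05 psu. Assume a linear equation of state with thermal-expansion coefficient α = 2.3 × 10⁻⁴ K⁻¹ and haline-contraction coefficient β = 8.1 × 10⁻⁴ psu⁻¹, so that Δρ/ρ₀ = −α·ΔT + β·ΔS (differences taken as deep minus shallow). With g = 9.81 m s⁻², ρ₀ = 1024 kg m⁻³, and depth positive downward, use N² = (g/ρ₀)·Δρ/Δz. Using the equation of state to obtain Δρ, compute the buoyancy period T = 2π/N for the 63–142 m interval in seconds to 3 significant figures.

650 s

ΔT = +1.8 K, ΔS = +1.44 psu (deep − shallow).
Δρ/ρ₀ = −αΔT + βΔS = -4.14 × 10⁻⁴ + 1.1664 × 10⁻³ = 7.524 × 10⁻⁴, so Δρ ≈ 0.7705 kg m⁻³.
N² = (g/ρ₀)·Δρ/Δz = g·(Δρ/ρ₀)/Δz = 9.81 × 7.524 × 10⁻⁴ / 79 = 9.3431 × 10⁻⁵ s⁻².
N = √(9.3431 × 10⁻⁵) = 9.6660 × 10⁻³ rad s⁻¹ → T = 2π/N = 650.03 s ≈ 650 s.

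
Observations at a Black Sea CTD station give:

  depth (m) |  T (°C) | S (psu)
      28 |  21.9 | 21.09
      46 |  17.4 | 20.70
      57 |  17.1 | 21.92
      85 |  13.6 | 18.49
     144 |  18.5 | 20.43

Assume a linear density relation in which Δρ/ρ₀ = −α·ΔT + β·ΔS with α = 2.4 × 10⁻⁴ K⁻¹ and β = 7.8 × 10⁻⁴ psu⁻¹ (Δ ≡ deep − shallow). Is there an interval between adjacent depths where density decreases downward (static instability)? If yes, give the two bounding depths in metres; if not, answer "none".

Evaluate Δρ/ρ₀ = −αΔT + βΔS across each adjacent pair:
  28–46 m: −αΔT+βΔS = −(2.4 × 10⁻⁴)(-4.5)+(7.8 × 10⁻⁴)(-0.39) = 7.8 × 10⁻⁴ → stable
  46–57 m: −αΔT+βΔS = −(2.4 × 10⁻⁴)(-0.3)+(7.8 × 10⁻⁴)(+1.22) = 1.0 × 10⁻³ → stable
  57–85 m: −αΔT+βΔS = −(2.4 × 10⁻⁴)(-3.5)+(7.8 × 10⁻⁴)(-3.43) = -1.8 × 10⁻³ → UNSTABLE
  85–144 m: −αΔT+βΔS = −(2.4 × 10⁻⁴)(+4.9)+(7.8 × 10⁻⁴)(+1.94) = 3.4 × 10⁻⁴ → stable
The 57–85 m interval has Δρ < 0: lighter water underlies denser water.

57–85 m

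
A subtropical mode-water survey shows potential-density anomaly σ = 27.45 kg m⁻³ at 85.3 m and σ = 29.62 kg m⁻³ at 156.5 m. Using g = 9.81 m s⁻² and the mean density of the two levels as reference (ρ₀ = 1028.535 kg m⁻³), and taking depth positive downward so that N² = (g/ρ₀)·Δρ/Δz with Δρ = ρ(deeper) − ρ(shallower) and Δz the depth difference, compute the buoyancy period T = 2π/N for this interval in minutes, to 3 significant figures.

6.14 min

Δρ = 1029.62 − 1027.45 = 2.17 kg m⁻³ over Δz = 156.5 − 85.3 = 71.2 m.
N² = (9.81/1028.535) × (2.17/71.2) = 2.9069 × 10⁻⁴ s⁻².
N = √(2.9069 × 10⁻⁴) = 0.017050 rad s⁻¹, so T = 2π/N = 368.52 s = 6.1420 min ≈ 6.14 min.
Since Δρ > 0 the layer is stably stratified.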